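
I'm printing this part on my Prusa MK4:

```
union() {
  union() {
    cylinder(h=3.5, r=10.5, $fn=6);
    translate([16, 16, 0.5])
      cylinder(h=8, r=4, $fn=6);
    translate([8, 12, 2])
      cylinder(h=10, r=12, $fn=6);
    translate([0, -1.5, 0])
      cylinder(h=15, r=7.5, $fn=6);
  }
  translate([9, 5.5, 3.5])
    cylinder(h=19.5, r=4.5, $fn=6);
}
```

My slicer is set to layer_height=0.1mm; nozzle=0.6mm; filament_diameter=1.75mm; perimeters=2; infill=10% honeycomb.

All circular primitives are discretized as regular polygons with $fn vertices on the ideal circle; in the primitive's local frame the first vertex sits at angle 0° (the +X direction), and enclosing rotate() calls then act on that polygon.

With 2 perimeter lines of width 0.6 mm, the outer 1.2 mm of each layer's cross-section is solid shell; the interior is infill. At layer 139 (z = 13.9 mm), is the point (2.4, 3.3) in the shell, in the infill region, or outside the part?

At z = 13.9 mm: the cylinder is not intersected at this z (z outside [0, 3.5]); the cylinder at (16, 16) is not intersected at this z (z outside [0.5, 8.5]); the cylinder at (8, 12) does not reach this height (z outside [2, 12]); the cylinder at (0, -1.5): section is a regular 6-gon, circumradius r=7.5; Merging all regions: only the r=7.5 cylinder at (0, -1.5) is present, so the union is just that shape — 1 connected region; the r=4.5 cylinder at (9, 5.5) contributes a regular 6-gon of circumradius 4.5; Merging all regions: the 2 present regions are separate (no shared area or edge), so areas and boundary lengths simply add and each stays a separate island — 2 connected regions. Overall, the cross-section has 2 separate islands. The nearest boundary edge runs (-3.75, 5.00)→(3.75, 5.00); distance from the point to it = 1.70 mm. (Shell/infill is judged within the island containing the point — the largest one.) The point is inside the cross-section and 1.70 mm from the nearest boundary — more than the 1.2 mm shell width (2 × 0.6), so it's in the infill interior.

infill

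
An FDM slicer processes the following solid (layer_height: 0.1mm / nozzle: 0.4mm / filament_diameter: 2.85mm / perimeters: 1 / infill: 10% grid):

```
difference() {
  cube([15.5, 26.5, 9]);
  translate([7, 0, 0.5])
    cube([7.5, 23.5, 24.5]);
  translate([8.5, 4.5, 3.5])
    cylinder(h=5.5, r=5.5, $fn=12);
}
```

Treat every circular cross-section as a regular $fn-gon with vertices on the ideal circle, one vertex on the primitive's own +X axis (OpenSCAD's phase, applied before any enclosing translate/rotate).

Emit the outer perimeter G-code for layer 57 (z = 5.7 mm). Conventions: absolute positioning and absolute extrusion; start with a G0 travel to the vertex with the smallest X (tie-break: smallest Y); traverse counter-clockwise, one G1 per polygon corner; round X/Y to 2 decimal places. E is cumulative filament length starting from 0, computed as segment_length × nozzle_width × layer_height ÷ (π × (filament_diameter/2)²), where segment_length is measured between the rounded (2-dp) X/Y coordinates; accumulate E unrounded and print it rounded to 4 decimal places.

At z = 5.7 mm: the 15.5×26.5 cube contributes its full rectangle; the 7.5×23.5 cube at (7, 0) contributes its full rectangle; the cylinder at (8.5, 4.5): section is a regular 12-gon, circumradius r=5.5; Taking the first minus the rest: starting from the 15.5×26.5 cube, the 7.5×23.5 cube at (7, 0) lies inside it touching the edge (removes its full 176.25 mm²); the r=5.5 cylinder at (8.5, 4.5) partially overlaps it — only the 28.91 mm² overlap (of its 90.75 mm²) is removed, clipping the outline — 1 connected region. The outline is a single polygon with 13 vertices. Extrusion per mm of travel: 0.4 × 0.1 / (π × 1.425²) = 0.006270. Accumulating E over each segment gives final E = 0.8289.

G0 X0.00 Y0.00 Z5.70
G1 X5.49 Y0.00 E0.0344
G1 X3.74 Y1.75 E0.0499
G1 X3.00 Y4.50 E0.0678
G1 X3.74 Y7.25 E0.0857
G1 X5.75 Y9.26 E0.1035
G1 X7.00 Y9.60 E0.1116
G1 X7.00 Y23.50 E0.1988
G1 X14.50 Y23.50 E0.2458
G1 X14.50 Y0.00 E0.3931
G1 X15.50 Y0.00 E0.3994
G1 X15.50 Y26.50 E0.5656
G1 X0.00 Y26.50 E0.6627
G1 X0.00 Y0.00 E0.8289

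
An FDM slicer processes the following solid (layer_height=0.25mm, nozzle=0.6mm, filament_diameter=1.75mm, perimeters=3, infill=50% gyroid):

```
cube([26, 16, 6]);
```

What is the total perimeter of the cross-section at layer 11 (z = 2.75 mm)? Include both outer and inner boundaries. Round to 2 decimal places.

84.00 mm

At z = 2.75 mm: the 26×16 cube contributes its full rectangle (perimeter 84.00 mm). Overall, the cross-section is a single solid region. Total boundary length (outer) = 84.00 mm.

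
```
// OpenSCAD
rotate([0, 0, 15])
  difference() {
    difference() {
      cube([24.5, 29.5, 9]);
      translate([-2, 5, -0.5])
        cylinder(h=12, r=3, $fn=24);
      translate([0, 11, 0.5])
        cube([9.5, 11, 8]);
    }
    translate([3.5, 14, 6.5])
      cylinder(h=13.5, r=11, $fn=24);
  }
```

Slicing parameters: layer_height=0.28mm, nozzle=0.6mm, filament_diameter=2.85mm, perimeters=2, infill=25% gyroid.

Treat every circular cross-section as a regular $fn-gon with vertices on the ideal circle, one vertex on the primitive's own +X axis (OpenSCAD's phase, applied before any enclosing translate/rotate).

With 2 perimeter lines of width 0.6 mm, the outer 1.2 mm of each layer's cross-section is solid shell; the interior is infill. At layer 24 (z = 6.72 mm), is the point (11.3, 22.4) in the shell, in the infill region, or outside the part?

At z = 6.72 mm: the cube is present — its section is the full 24.5×29.5 rectangle; the r=3 cylinder at (-2, 5) contributes a regular 24-gon of circumradius 3; the cube at (0, 11) (footprint 9.5×11) is included at this height; Subtracting the remaining from the first: starting from the 24.5×29.5 cube, the r=3 cylinder at (-2, 5) partially overlaps it — only the 3.01 mm² overlap (of its 27.95 mm²) is removed, clipping the outline; the 9.5×11 cube at (0, 11) lies inside it touching the edge (removes its full 104.50 mm²) — 1 connected region; the cylinder at (3.5, 14): section is a regular 24-gon, circumradius r=11; Subtracting the remaining from the first: starting from that combined region, the r=11 cylinder at (3.5, 14) partially overlaps it — only the 155.90 mm² overlap (of its 375.81 mm²) is removed, clipping the outline — 1 connected region; (rotated 15° about Z; rotation is an isometry so areas/perimeters/island counts are preserved). Overall, the cross-section is a single solid region. Undo the 15° rotation: the query point maps to (16.713, 18.712) in the un-rotated model frame. The nearest boundary edge runs (14.13, 16.85)→(13.03, 19.50); distance from the point to it = 3.10 mm. The point is inside the cross-section and 3.10 mm from the nearest boundary — more than the 1.2 mm shell width (2 × 0.6), so it's in the infill interior.

infill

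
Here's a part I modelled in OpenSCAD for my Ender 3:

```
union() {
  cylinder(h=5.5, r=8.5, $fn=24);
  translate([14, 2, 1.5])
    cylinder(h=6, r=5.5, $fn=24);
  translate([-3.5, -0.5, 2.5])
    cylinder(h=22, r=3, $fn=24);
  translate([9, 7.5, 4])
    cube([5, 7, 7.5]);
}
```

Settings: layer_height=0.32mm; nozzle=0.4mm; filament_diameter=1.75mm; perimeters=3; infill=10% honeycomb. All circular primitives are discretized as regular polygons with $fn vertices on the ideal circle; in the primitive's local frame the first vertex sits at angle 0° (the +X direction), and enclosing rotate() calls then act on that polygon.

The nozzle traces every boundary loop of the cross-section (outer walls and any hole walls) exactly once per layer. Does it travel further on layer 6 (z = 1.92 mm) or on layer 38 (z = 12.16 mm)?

layer 6 (z = 1.92 mm)

Layer 6 (z = 1.92): the cylinder: section is a regular 24-gon, circumradius r=8.5 (perimeter = 2·24·8.500·sin(180°/24) = 53.25 mm); the r=5.5 cylinder at (14, 2) gives a regular 24-gon of circumradius 5.5 (constant along its height) (perimeter = 2·24·5.500·sin(180°/24) = 34.46 mm); the cylinder at (-3.5, -0.5) does not reach this height (z outside [2.5, 24.5]); the cube at (9, 7.5) does not reach this height (z outside [4, 11.5]); Combining (union): the 2 present regions are separate (no shared area or edge), so areas and boundary lengths simply add and each stays a separate island — boundary = 87.71 mm. So its perimeter = 87.71 mm. Layer 38 (z = 12.16): the cylinder is absent (z outside [0, 5.5]); the cylinder at (14, 2) is not intersected at this z (z outside [1.5, 7.5]); the cylinder at (-3.5, -0.5): section is a regular 24-gon, circumradius r=3 (perimeter = 2·24·3.000·sin(180°/24) = 18.80 mm); the cube at (9, 7.5) is not intersected at this z (z outside [4, 11.5]); Combining (union): only the r=3 cylinder at (-3.5, -0.5) is present, so the union is just that shape — boundary = 18.80 mm. So its perimeter = 18.80 mm. Layer 6 is larger (87.71 vs 18.80 mm).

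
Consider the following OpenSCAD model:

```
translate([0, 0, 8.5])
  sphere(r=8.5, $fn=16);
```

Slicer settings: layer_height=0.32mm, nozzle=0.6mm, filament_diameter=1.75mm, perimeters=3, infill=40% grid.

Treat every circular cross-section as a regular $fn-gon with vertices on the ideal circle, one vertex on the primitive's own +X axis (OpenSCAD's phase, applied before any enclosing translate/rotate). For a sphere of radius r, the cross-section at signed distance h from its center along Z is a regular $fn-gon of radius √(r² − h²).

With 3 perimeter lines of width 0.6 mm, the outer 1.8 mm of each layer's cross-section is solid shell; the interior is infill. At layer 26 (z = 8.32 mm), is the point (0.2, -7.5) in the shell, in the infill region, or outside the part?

At z = 8.32 mm: the r=8.5 sphere contributes a regular 16-gon of circumradius √(8.5²−0.18²) = 8.498. Overall, the cross-section is a single solid region. The nearest boundary edge runs (-0.00, -8.50)→(3.25, -7.85); distance from the point to it = 0.94 mm. The point is inside the cross-section, 0.94 mm from the nearest boundary — within the 1.8 mm shell band (3 × 0.6).

shell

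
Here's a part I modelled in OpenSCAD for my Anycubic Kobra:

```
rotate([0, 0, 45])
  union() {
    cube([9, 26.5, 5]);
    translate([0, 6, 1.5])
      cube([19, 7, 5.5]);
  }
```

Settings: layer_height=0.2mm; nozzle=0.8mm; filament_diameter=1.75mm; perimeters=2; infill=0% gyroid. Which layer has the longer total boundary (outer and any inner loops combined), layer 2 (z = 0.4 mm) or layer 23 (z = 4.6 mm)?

Layer 2 (z = 0.4): the cube is present — its section is the full 9×26.5 rectangle (perimeter 71.00 mm); the cube at (0, 6) is not intersected at this z (z outside [1.5, 7]); Taking the union: only the 9×26.5 cube is present, so the union is just that shape — boundary = 71.00 mm; (rotated 45° about Z; rotation is an isometry so areas/perimeters/island counts are preserved). So its perimeter = 71.00 mm. Layer 23 (z = 4.6): the 9×26.5 cube contributes its full rectangle (perimeter 71.00 mm); the cube at (0, 6) (footprint 19×7) is included at this height (perimeter 52.00 mm); Combining (union): the regions partially overlap (shared area 63.00 mm²), so the edge portions inside another operand are dropped and the merged outline is re-measured after clipping — boundary = 91.00 mm; (whole slice rotated 45° about Z — lengths, areas and connectivity unchanged). So its perimeter = 91.00 mm. Layer 23 is larger (91.00 vs 71.00 mm).

layer 23 (z = 4.6 mm)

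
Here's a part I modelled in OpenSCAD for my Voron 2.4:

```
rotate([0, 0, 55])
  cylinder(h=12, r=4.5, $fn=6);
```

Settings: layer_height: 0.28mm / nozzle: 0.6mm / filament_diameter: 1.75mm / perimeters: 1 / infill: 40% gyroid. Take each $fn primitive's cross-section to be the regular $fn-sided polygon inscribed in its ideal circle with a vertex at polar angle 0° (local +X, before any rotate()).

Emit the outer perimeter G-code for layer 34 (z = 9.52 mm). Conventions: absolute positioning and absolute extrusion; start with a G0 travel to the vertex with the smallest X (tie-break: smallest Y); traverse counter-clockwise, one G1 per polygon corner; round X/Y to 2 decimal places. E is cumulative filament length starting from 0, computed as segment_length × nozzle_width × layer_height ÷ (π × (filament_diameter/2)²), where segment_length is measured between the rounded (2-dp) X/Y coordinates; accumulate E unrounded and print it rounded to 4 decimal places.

At z = 9.52 mm: the r=4.5 cylinder gives a regular 6-gon of circumradius 4.5 (constant along its height); (rotated 55° about Z; rotation is an isometry so areas/perimeters/island counts are preserved). The outline is a single polygon with 6 vertices. Extrusion per mm of travel: 0.6 × 0.28 / (π × 0.875²) = 0.069846. Accumulating E over each segment gives final E = 1.8859.

G0 X-4.48 Y0.39 Z9.52
G1 X-2.58 Y-3.69 E0.3144
G1 X1.90 Y-4.08 E0.6285
G1 X4.48 Y-0.39 E0.9429
G1 X2.58 Y3.69 E1.2573
G1 X-1.90 Y4.08 E1.5714
G1 X-4.48 Y0.39 E1.8859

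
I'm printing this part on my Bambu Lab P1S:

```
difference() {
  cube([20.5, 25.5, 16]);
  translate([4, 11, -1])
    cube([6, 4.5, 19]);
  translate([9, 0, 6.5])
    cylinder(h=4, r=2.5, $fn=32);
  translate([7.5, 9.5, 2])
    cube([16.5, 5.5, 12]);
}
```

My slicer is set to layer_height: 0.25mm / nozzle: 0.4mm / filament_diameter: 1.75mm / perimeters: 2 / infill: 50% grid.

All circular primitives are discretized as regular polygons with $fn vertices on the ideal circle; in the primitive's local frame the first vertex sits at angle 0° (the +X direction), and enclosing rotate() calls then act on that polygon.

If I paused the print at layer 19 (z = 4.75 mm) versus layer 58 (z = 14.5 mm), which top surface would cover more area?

Layer 19 (z = 4.75): the 20.5×25.5 cube contributes its full rectangle (area 522.75 mm²); the cube at (4, 11) (footprint 6×4.5) is included at this height (area 27.00 mm²); the cylinder at (9, 0) is absent (z outside [6.5, 10.5]); the 16.5×5.5 cube at (7.5, 9.5) contributes its full rectangle (area 90.75 mm²); Taking the first minus the rest: starting from the 20.5×25.5 cube (522.75 mm²), the 6×4.5 cube at (4, 11) lies wholly inside it (removes its full 27.00 mm² and its 21.00 mm outline becomes a hole wall); the 16.5×5.5 cube at (7.5, 9.5) partially overlaps it — only the 61.50 mm² overlap (of its 90.75 mm²) is removed, clipping the outline — area = 434.25 mm². So its area = 434.25 mm². Layer 58 (z = 14.5): the cube (footprint 20.5×25.5) is included at this height (area 522.75 mm²); the cube at (4, 11) is present — its section is the full 6×4.5 rectangle (area 27.00 mm²); the cylinder at (9, 0) is not intersected at this z (z outside [6.5, 10.5]); the cube at (7.5, 9.5) is absent (z outside [2, 14]); Taking the first minus the rest: starting from the 20.5×25.5 cube (522.75 mm²), the 6×4.5 cube at (4, 11) lies wholly inside it (removes its full 27.00 mm² and its 21.00 mm outline becomes a hole wall) — area = 495.75 mm². So its area = 495.75 mm². Layer 58 is larger (495.75 vs 434.25 mm²).

layer 58 (z = 14.5 mm)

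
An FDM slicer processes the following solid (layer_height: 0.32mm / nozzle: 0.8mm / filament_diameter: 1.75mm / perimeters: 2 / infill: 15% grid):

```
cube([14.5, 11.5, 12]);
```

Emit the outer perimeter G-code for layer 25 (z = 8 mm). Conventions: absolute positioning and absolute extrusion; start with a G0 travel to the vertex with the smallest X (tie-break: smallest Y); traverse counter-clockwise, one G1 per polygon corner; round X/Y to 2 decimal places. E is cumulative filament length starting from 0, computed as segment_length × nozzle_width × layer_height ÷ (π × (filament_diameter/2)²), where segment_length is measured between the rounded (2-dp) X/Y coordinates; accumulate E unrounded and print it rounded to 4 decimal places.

At z = 8 mm: the cube (footprint 14.5×11.5) is included at this height. The outline is a single polygon with 4 vertices. Extrusion per mm of travel: 0.8 × 0.32 / (π × 0.875²) = 0.106432. Accumulating E over each segment gives final E = 5.5345.

G0 X0.00 Y0.00 Z8.00
G1 X14.50 Y0.00 E1.5433
G1 X14.50 Y11.50 E2.7672
G1 X0.00 Y11.50 E4.3105
G1 X0.00 Y0.00 E5.5345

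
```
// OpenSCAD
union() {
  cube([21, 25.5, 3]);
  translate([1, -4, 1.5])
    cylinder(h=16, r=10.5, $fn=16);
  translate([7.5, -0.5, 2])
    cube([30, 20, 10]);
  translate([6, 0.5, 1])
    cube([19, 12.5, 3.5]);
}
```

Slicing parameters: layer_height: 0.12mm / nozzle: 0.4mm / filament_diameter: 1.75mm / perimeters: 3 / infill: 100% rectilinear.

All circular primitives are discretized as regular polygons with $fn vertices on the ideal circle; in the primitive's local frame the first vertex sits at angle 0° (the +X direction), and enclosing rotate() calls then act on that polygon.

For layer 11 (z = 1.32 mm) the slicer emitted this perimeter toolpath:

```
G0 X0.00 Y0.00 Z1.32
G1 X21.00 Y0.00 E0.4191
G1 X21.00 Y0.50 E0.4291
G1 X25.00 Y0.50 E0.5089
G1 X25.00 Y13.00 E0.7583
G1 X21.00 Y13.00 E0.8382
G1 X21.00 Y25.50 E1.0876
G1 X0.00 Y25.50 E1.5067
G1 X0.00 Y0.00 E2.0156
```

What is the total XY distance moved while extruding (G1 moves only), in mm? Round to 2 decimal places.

Sum the Euclidean lengths of each G1 segment: total = 101.00 mm.

101.00 mm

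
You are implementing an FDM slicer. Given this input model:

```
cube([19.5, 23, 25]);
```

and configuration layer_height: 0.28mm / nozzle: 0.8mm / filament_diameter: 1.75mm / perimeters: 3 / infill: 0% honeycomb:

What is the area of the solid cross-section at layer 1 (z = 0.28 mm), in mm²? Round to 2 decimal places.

At z = 0.28 mm: the cube is present — its section is the full 19.5×23 rectangle (area 448.50 mm²). Overall, the cross-section is a single solid region. Net area = 448.50 mm².

448.50 mm²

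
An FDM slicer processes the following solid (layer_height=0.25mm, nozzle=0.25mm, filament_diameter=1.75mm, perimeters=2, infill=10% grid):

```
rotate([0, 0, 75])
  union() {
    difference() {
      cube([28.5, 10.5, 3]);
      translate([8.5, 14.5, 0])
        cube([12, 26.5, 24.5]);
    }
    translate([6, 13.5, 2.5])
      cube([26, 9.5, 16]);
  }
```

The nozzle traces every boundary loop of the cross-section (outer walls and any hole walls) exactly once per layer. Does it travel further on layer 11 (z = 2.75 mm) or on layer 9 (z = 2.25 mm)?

layer 11 (z = 2.75 mm)

Layer 11 (z = 2.75): the 28.5×10.5 cube contributes its full rectangle (perimeter 78.00 mm); the cube at (8.5, 14.5) (footprint 12×26.5) is included at this height (perimeter 77.00 mm); Subtracting the remaining from the first: starting from the 28.5×10.5 cube, the 12×26.5 cube at (8.5, 14.5) misses the remaining region (no effect) — boundary = 78.00 mm; the cube at (6, 13.5) is present — its section is the full 26×9.5 rectangle (perimeter 71.00 mm); Combining (union): the 2 present regions are separate (no shared area or edge), so areas and boundary lengths simply add and each stays a separate island — boundary = 149.00 mm; (whole slice rotated 75° about Z — lengths, areas and connectivity unchanged). So its perimeter = 149.00 mm. Layer 9 (z = 2.25): the cube is present — its section is the full 28.5×10.5 rectangle (perimeter 78.00 mm); the 12×26.5 cube at (8.5, 14.5) contributes its full rectangle (perimeter 77.00 mm); Subtracting the remaining from the first: starting from the 28.5×10.5 cube, the 12×26.5 cube at (8.5, 14.5) misses the remaining region (no effect) — boundary = 78.00 mm; the cube at (6, 13.5) is not intersected at this z (z outside [2.5, 18.5]); Merging all regions: only the result so far is present, so the union is just that shape — boundary = 78.00 mm; (whole slice rotated 75° about Z — lengths, areas and connectivity unchanged). So its perimeter = 78.00 mm. Layer 11 is larger (149.00 vs 78.00 mm).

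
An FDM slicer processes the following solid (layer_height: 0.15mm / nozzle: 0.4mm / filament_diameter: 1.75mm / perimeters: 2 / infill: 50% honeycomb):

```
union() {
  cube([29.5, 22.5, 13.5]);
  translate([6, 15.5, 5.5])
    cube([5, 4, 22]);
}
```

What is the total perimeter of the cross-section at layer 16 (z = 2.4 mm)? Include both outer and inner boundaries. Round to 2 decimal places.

104.00 mm

At z = 2.4 mm: the cube (footprint 29.5×22.5) is included at this height (perimeter 104.00 mm); the cube at (6, 15.5) is not intersected at this z (z outside [5.5, 27.5]); Combining (union): only the 29.5×22.5 cube is present, so the union is just that shape — boundary = 104.00 mm. Overall, the cross-section is a single solid region. Total boundary length (outer) = 104.00 mm.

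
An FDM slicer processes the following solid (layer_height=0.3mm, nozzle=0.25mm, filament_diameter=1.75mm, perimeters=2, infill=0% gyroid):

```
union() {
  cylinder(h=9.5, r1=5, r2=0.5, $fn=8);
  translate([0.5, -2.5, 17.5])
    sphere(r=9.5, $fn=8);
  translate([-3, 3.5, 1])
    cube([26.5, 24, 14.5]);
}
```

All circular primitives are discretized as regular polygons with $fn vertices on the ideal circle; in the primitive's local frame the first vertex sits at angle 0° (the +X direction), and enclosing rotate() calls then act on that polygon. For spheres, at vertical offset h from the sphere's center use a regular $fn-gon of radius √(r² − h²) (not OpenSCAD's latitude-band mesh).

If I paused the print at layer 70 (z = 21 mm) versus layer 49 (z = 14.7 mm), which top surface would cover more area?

Layer 70 (z = 21): the cone is absent (z outside [0, 9.5]); the r=9.5 sphere at (0.5, -2.5) slices to a regular 8-gon of circumradius 8.832 (√(r²−h²) with h=3.5 from center) (area = (8/2)·8.832²·sin(360°/8) = 220.62 mm²); the cube at (-3, 3.5) is absent (z outside [1, 15.5]); Combining (union): only the r=9.5 sphere at (0.5, -2.5) is present, so the union is just that shape — area = 220.62 mm². So its area = 220.62 mm². Layer 49 (z = 14.7): the cone is absent (z outside [0, 9.5]); the sphere at (0.5, -2.5): section is a regular 8-gon, circumradius = √(r²−h²) = √(9.5²−2.8²) = 9.078 (area = (8/2)·9.078²·sin(360°/8) = 233.09 mm²); the 26.5×24 cube at (-3, 3.5) contributes its full rectangle (area 636.00 mm²); Combining (union): the regions partially overlap — summed areas 869.09 mm² minus the doubly-counted overlap 19.50 mm² gives 849.59 mm² — area = 849.59 mm². So its area = 849.59 mm². Layer 49 is larger (849.59 vs 220.62 mm²).

layer 49 (z = 14.7 mm)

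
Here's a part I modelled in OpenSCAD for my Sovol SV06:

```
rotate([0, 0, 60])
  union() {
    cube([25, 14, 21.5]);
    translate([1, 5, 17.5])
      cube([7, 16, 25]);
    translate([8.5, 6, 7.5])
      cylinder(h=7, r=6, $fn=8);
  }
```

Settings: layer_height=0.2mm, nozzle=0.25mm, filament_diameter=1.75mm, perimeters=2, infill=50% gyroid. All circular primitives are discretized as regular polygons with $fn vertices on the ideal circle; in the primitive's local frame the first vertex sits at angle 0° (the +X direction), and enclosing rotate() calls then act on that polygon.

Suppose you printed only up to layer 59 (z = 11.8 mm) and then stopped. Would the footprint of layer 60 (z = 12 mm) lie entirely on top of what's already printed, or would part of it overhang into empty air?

Compare the two slices. At z = 11.8: the cube is present — its section is the full 25×14 rectangle (area 350.00 mm²); the cube at (1, 5) is absent (z outside [17.5, 42.5]); the r=6 cylinder at (8.5, 6) contributes a regular 8-gon of circumradius 6 (area = (8/2)·6.000²·sin(360°/8) = 101.82 mm²); Combining (union): the r=6 cylinder at (8.5, 6) lies entirely inside the 25×14 cube, so the union is just the 25×14 cube — area = 350.00 mm²; (whole slice rotated 60° about Z — lengths, areas and connectivity unchanged). At z = 12: the 25×14 cube contributes its full rectangle (area 350.00 mm²); the cube at (1, 5) is not intersected at this z (z outside [17.5, 42.5]); the cylinder at (8.5, 6): section is a regular 8-gon, circumradius r=6 (area = (8/2)·6.000²·sin(360°/8) = 101.82 mm²); Combining (union): the r=6 cylinder at (8.5, 6) lies entirely inside the 25×14 cube, so the union is just the 25×14 cube — area = 350.00 mm²; (whole slice rotated 60° about Z — lengths, areas and connectivity unchanged). Checking containment: the cross-section at z = 12 is a subset of the cross-section at z = 11.8.

entirely on top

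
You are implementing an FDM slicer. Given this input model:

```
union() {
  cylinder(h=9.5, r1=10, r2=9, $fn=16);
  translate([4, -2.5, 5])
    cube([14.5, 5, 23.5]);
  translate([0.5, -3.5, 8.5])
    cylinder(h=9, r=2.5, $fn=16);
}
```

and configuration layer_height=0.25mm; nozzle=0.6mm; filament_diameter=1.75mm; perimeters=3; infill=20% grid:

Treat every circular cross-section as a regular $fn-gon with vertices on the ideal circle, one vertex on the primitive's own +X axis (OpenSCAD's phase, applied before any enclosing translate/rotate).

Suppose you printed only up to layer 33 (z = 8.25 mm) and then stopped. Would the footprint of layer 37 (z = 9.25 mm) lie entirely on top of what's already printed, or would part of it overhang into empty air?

entirely on top

Compare the two slices. At z = 8.25: the cone contributes a regular 16-gon of circumradius 9.132 (interpolated between r1=10 and r2=9 at t=0.868) (area = (16/2)·9.132²·sin(360°/16) = 255.28 mm²); the cube at (4, -2.5) is present — its section is the full 14.5×5 rectangle (area 72.50 mm²); the cylinder at (0.5, -3.5) is not intersected at this z (z outside [8.5, 17.5]); Combining (union): the regions partially overlap — summed areas 327.78 mm² minus the doubly-counted overlap 24.41 mm² gives 303.37 mm² — area = 303.37 mm². At z = 9.25: the cone (r1=10→r2=9) has section circumradius 9.026 here — a regular 16-gon (area = (16/2)·9.026²·sin(360°/16) = 249.43 mm²); the cube at (4, -2.5) is present — its section is the full 14.5×5 rectangle (area 72.50 mm²); the cylinder at (0.5, -3.5): section is a regular 16-gon, circumradius r=2.5 (area = (16/2)·2.500²·sin(360°/16) = 19.13 mm²); Merging all regions: the regions partially overlap — summed areas 341.07 mm² minus the doubly-counted overlap 43.02 mm² gives 298.04 mm² — area = 298.04 mm². Checking containment: the cross-section at z = 9.25 is a subset of the cross-section at z = 8.25.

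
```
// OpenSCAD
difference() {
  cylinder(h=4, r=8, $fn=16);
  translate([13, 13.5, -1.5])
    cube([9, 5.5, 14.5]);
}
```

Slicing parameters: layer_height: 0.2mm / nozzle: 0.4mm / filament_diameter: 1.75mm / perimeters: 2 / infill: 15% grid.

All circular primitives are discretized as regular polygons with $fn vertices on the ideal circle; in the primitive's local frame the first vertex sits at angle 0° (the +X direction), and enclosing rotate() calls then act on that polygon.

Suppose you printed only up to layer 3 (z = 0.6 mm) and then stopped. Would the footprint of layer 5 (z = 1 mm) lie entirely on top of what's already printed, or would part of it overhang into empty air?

entirely on top

Compare the two slices. At z = 0.6: the cylinder: section is a regular 16-gon, circumradius r=8 (area = (16/2)·8.000²·sin(360°/16) = 195.93 mm²); the cube at (13, 13.5) (footprint 9×5.5) is included at this height (area 49.50 mm²); Taking the first minus the rest: starting from the r=8 cylinder (195.93 mm²), the 9×5.5 cube at (13, 13.5) misses the remaining region (no effect) — area = 195.93 mm². At z = 1: the cylinder: section is a regular 16-gon, circumradius r=8 (area = (16/2)·8.000²·sin(360°/16) = 195.93 mm²); the 9×5.5 cube at (13, 13.5) contributes its full rectangle (area 49.50 mm²); Taking the first minus the rest: starting from the r=8 cylinder (195.93 mm²), the 9×5.5 cube at (13, 13.5) misses the remaining region (no effect) — area = 195.93 mm². Checking containment: the cross-section at z = 1 is a subset of the cross-section at z = 0.6.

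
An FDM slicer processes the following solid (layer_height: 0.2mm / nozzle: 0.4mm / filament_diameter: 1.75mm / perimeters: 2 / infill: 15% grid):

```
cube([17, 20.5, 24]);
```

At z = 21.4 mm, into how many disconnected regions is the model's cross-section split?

At z = 21.4 mm: the cube (footprint 17×20.5) is included at this height. The result has 1 disconnected region.

1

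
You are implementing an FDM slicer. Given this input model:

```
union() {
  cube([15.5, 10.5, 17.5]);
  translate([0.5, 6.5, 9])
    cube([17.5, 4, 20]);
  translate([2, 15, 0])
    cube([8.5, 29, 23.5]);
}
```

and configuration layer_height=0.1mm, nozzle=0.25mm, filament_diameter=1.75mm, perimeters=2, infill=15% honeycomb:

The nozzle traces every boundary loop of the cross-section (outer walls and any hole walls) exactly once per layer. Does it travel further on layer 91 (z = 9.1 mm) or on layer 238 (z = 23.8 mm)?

layer 91 (z = 9.1 mm)

Layer 91 (z = 9.1): the cube is present — its section is the full 15.5×10.5 rectangle (perimeter 52.00 mm); the 17.5×4 cube at (0.5, 6.5) contributes its full rectangle (perimeter 43.00 mm); the 8.5×29 cube at (2, 15) contributes its full rectangle (perimeter 75.00 mm); Merging all regions: the regions partially overlap (shared area 60.00 mm²), so the edge portions inside another operand are dropped and the merged outline is re-measured after clipping — boundary = 132.00 mm. So its perimeter = 132.00 mm. Layer 238 (z = 23.8): the cube does not reach this height (z outside [0, 17.5]); the cube at (0.5, 6.5) is present — its section is the full 17.5×4 rectangle (perimeter 43.00 mm); the cube at (2, 15) is absent (z outside [0, 23.5]); Taking the union: only the 17.5×4 cube at (0.5, 6.5) is present, so the union is just that shape — boundary = 43.00 mm. So its perimeter = 43.00 mm. Layer 91 is larger (132.00 vs 43.00 mm).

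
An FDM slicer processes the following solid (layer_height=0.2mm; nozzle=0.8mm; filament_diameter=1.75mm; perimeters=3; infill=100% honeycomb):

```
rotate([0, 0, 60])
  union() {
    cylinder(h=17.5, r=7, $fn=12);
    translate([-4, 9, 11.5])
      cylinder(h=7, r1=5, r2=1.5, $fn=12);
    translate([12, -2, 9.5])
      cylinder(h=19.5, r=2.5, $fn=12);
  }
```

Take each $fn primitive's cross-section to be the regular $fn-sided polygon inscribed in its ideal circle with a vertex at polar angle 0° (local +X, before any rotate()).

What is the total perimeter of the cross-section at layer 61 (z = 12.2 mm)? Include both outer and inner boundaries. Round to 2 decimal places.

At z = 12.2 mm: the r=7 cylinder contributes a regular 12-gon of circumradius 7 (perimeter = 2·12·7.000·sin(180°/12) = 43.48 mm); the cone at (-4, 9) contributes a regular 12-gon of circumradius 4.650 (interpolated between r1=5 and r2=1.5 at t=0.100) (perimeter = 2·12·4.650·sin(180°/12) = 28.88 mm); the r=2.5 cylinder at (12, -2) gives a regular 12-gon of circumradius 2.5 (constant along its height) (perimeter = 2·12·2.500·sin(180°/12) = 15.53 mm); Combining (union): the regions partially overlap (shared area 5.80 mm²), so the edge portions inside another operand are dropped and the merged outline is re-measured after clipping — boundary = 75.99 mm; (whole slice rotated 60° about Z — lengths, areas and connectivity unchanged). Overall, the cross-section has 2 separate islands. Total boundary length (outer) = 75.99 mm.

75.99 mm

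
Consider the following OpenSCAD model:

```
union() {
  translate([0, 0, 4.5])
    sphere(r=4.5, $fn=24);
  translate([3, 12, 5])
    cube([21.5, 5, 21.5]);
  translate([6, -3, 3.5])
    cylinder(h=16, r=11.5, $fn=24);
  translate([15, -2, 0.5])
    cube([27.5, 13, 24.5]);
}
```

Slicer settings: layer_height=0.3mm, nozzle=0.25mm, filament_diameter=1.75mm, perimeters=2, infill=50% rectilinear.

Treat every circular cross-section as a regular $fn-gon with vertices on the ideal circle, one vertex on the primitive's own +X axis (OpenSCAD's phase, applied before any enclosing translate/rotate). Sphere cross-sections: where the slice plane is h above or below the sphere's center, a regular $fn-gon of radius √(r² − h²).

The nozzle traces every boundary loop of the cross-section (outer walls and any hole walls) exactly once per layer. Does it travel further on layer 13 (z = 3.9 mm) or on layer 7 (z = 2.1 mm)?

layer 13 (z = 3.9 mm)

Layer 13 (z = 3.9): the sphere: section is a regular 24-gon, circumradius = √(r²−h²) = √(4.5²−0.6²) = 4.460 (perimeter = 2·24·4.460·sin(180°/24) = 27.94 mm); the cube at (3, 12) does not reach this height (z outside [5, 26.5]); the r=11.5 cylinder at (6, -3) contributes a regular 24-gon of circumradius 11.5 (perimeter = 2·24·11.500·sin(180°/24) = 72.05 mm); the cube at (15, -2) (footprint 27.5×13) is included at this height (perimeter 81.00 mm); Combining (union): the regions partially overlap (shared area 71.05 mm²), so the edge portions inside another operand are dropped and the merged outline is re-measured after clipping — boundary = 138.11 mm. So its perimeter = 138.11 mm. Layer 7 (z = 2.1): the r=4.5 sphere contributes a regular 24-gon of circumradius √(4.5²−2.4²) = 3.807 (perimeter = 2·24·3.807·sin(180°/24) = 23.85 mm); the cube at (3, 12) is not intersected at this z (z outside [5, 26.5]); the cylinder at (6, -3) is absent (z outside [3.5, 19.5]); the cube at (15, -2) is present — its section is the full 27.5×13 rectangle (perimeter 81.00 mm); Combining (union): the 2 present regions are separate (no shared area or edge), so areas and boundary lengths simply add and each stays a separate island — boundary = 104.85 mm. So its perimeter = 104.85 mm. Layer 13 is larger (138.11 vs 104.85 mm).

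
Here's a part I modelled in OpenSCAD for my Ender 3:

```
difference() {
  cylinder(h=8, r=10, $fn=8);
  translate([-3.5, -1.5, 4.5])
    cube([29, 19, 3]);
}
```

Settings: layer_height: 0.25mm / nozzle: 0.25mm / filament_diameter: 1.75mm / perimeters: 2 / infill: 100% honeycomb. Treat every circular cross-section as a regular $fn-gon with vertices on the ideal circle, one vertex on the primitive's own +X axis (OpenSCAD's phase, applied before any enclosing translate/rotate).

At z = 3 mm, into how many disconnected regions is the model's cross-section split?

At z = 3 mm: the r=10 cylinder gives a regular 8-gon of circumradius 10 (constant along its height); the cube at (-3.5, -1.5) is absent (z outside [4.5, 7.5]); After the difference (first − rest): none of the subtracted shapes is present at this height, so the r=10 cylinder is unchanged — 1 connected region. The result has 1 disconnected region.

1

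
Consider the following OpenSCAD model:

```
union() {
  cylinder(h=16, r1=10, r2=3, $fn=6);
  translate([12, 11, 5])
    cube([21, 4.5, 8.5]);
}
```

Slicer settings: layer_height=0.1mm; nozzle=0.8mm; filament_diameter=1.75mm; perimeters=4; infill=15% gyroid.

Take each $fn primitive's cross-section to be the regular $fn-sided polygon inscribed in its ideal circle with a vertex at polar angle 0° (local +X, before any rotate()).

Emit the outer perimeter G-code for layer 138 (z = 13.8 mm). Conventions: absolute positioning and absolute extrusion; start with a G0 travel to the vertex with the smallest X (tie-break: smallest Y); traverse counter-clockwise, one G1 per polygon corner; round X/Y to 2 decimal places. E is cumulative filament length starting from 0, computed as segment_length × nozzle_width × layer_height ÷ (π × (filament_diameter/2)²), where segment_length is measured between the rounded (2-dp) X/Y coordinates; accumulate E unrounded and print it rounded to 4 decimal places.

G0 X-3.96 Y0.00 Z13.80
G1 X-1.98 Y-3.43 E0.1317
G1 X1.98 Y-3.43 E0.2634
G1 X3.96 Y0.00 E0.3952
G1 X1.98 Y3.43 E0.5269
G1 X-1.98 Y3.43 E0.6586
G1 X-3.96 Y0.00 E0.7903

At z = 13.8 mm: the cone (r1=10→r2=3) has section circumradius 3.962 here — a regular 6-gon; the cube at (12, 11) does not reach this height (z outside [5, 13.5]); Taking the union: only the cone is present, so the union is just that shape — 1 connected region. The outline is a single polygon with 6 vertices. Extrusion per mm of travel: 0.8 × 0.1 / (π × 0.875²) = 0.033260. Accumulating E over each segment gives final E = 0.7903.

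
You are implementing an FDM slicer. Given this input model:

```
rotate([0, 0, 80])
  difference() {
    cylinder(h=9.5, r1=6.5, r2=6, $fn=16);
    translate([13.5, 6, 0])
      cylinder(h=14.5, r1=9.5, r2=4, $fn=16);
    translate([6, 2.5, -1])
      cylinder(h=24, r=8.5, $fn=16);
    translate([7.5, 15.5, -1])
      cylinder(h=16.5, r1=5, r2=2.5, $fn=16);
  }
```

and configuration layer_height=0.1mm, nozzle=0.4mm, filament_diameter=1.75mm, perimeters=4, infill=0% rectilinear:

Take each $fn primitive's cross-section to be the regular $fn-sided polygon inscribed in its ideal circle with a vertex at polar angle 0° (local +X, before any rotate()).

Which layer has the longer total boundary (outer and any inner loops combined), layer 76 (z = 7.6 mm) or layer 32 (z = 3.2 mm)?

Layer 76 (z = 7.6): the cone (r1=6.5→r2=6) has section circumradius 6.100 here — a regular 16-gon (perimeter = 2·16·6.100·sin(180°/16) = 38.08 mm); the cone at (13.5, 6) contributes a regular 16-gon of circumradius 6.617 (interpolated between r1=9.5 and r2=4 at t=0.524) (perimeter = 2·16·6.617·sin(180°/16) = 41.31 mm); the cylinder at (6, 2.5): section is a regular 16-gon, circumradius r=8.5 (perimeter = 2·16·8.500·sin(180°/16) = 53.06 mm); the cone at (7.5, 15.5) (r1=5→r2=2.5) has section circumradius 3.697 here — a regular 16-gon (perimeter = 2·16·3.697·sin(180°/16) = 23.08 mm); After the difference (first − rest): starting from the cone, the cone at (13.5, 6) misses the remaining region (no effect); the r=8.5 cylinder at (6, 2.5) partially overlaps it — only the 70.21 mm² overlap (of its 221.19 mm²) is removed, clipping the outline; the cone at (7.5, 15.5) misses the remaining region (no effect) — boundary = 33.28 mm; (rotated 80° about Z; rotation is an isometry so areas/perimeters/island counts are preserved). So its perimeter = 33.28 mm. Layer 32 (z = 3.2): the cone (r1=6.5→r2=6) has section circumradius 6.332 here — a regular 16-gon (perimeter = 2·16·6.332·sin(180°/16) = 39.53 mm); the cone at (13.5, 6) (r1=9.5→r2=4) has section circumradius 8.286 here — a regular 16-gon (perimeter = 2·16·8.286·sin(180°/16) = 51.73 mm); the r=8.5 cylinder at (6, 2.5) gives a regular 16-gon of circumradius 8.5 (constant along its height) (perimeter = 2·16·8.500·sin(180°/16) = 53.06 mm); the cone at (7.5, 15.5) (r1=5→r2=2.5) has section circumradius 4.364 here — a regular 16-gon (perimeter = 2·16·4.364·sin(180°/16) = 27.24 mm); After the difference (first − rest): starting from the cone, the cone at (13.5, 6) misses the remaining region (no effect); the r=8.5 cylinder at (6, 2.5) partially overlaps it — only the 74.33 mm² overlap (of its 221.19 mm²) is removed, clipping the outline; the cone at (7.5, 15.5) misses the remaining region (no effect) — boundary = 35.18 mm; (rotated 80° about Z; rotation is an isometry so areas/perimeters/island counts are preserved). So its perimeter = 35.18 mm. Layer 32 is larger (35.18 vs 33.28 mm).

layer 32 (z = 3.2 mm)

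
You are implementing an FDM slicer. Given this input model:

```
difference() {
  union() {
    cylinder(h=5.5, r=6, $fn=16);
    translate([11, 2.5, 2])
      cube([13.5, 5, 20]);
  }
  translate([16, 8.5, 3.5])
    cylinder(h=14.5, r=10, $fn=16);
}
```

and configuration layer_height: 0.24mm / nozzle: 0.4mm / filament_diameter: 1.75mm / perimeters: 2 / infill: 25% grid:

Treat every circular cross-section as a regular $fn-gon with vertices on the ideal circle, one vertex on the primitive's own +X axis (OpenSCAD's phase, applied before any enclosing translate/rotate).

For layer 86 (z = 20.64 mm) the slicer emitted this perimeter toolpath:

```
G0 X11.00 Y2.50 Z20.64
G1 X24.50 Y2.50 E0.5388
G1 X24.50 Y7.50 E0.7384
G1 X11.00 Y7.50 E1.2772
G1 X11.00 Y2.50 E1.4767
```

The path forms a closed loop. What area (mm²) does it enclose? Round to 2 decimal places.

67.50 mm²

Apply the shoelace formula to the sequence of (X, Y) vertices; enclosed area = 67.50 mm².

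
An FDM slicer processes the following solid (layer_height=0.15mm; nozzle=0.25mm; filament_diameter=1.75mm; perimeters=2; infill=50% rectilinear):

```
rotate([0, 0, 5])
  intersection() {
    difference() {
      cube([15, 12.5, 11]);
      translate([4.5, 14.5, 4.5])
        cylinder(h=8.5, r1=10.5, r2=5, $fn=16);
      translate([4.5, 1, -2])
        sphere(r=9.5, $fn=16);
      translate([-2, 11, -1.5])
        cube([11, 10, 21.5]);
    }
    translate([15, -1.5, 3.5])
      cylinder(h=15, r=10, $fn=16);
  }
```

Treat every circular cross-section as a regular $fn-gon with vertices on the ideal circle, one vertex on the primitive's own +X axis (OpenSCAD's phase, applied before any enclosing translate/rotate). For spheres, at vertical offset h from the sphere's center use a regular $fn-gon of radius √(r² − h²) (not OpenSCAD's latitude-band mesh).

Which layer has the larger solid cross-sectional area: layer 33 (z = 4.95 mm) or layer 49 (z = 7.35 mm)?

layer 49 (z = 7.35 mm)

Layer 33 (z = 4.95): the cube is present — its section is the full 15×12.5 rectangle (area 187.50 mm²); the cone at (4.5, 14.5): at t=0.053 of its height the radius interpolates to r₁+(r₂−r₁)t = 10.209, giving a regular 16-gon of that circumradius (area = (16/2)·10.209²·sin(360°/16) = 319.07 mm²); the r=9.5 sphere at (4.5, 1) slices to a regular 16-gon of circumradius 6.477 (√(r²−h²) with h=6.95 from center) (area = (16/2)·6.477²·sin(360°/16) = 128.42 mm²); the cube at (-2, 11) is present — its section is the full 11×10 rectangle (area 110.00 mm²); Subtracting the remaining from the first: starting from the 15×12.5 cube (187.50 mm²), the cone at (4.5, 14.5) partially overlaps it — only the 94.59 mm² overlap (of its 319.07 mm²) is removed, clipping the outline; the r=9.5 sphere at (4.5, 1) partially overlaps it — only the 50.61 mm² overlap (of its 128.42 mm²) is removed, clipping the outline; the 11×10 cube at (-2, 11) misses the remaining region (no effect) — area = 42.30 mm²; the r=10 cylinder at (15, -1.5) gives a regular 16-gon of circumradius 10 (constant along its height) (area = (16/2)·10.000²·sin(360°/16) = 306.15 mm²); Taking the intersection: the r=10 cylinder at (15, -1.5) partially overlaps that combined region; clipping to the common part keeps 36.22 mm² — area = 36.22 mm²; (rotated 5° about Z; rotation is an isometry so areas/perimeters/island counts are preserved). So its area = 36.22 mm². Layer 49 (z = 7.35): the cube (footprint 15×12.5) is included at this height (area 187.50 mm²); the cone at (4.5, 14.5) contributes a regular 16-gon of circumradius 8.656 (interpolated between r1=10.5 and r2=5 at t=0.335) (area = (16/2)·8.656²·sin(360°/16) = 229.38 mm²); the r=9.5 sphere at (4.5, 1) slices to a regular 16-gon of circumradius 1.682 (√(r²−h²) with h=9.35 from center) (area = (16/2)·1.682²·sin(360°/16) = 8.66 mm²); the cube at (-2, 11) (footprint 11×10) is included at this height (area 110.00 mm²); Subtracting the remaining from the first: starting from the 15×12.5 cube (187.50 mm²), the cone at (4.5, 14.5) partially overlaps it — only the 68.04 mm² overlap (of its 229.38 mm²) is removed, clipping the outline; the r=9.5 sphere at (4.5, 1) partially overlaps it — only the 7.43 mm² overlap (of its 8.66 mm²) is removed, clipping the outline; the 11×10 cube at (-2, 11) misses the remaining region (no effect) — area = 112.03 mm²; the r=10 cylinder at (15, -1.5) contributes a regular 16-gon of circumradius 10 (area = (16/2)·10.000²·sin(360°/16) = 306.15 mm²); Keeping only the common overlap: the r=10 cylinder at (15, -1.5) partially overlaps that combined region; clipping to the common part keeps 60.64 mm² — area = 60.64 mm²; (whole slice rotated 5° about Z — lengths, areas and connectivity unchanged). So its area = 60.64 mm². Layer 49 is larger (60.64 vs 36.22 mm²).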